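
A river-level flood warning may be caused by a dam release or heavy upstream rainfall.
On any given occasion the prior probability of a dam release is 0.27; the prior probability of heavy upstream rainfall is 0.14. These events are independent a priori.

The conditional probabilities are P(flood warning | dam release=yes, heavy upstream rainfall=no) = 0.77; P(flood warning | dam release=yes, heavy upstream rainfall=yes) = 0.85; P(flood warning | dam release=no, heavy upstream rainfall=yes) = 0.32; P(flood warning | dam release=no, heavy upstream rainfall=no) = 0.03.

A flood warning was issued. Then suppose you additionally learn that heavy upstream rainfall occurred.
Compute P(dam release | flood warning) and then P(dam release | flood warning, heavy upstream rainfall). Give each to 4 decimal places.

For the numerator, keep only dam release=true terms: 0.178794 + 0.032130 = 0.210924
Denominator P(flood warning): 0.03×0.73×0.86 + 0.32×0.73×0.14 + 0.77×0.27×0.86 + 0.85×0.27×0.14 = 0.262462
P(dam release | flood warning) = 0.210924/0.262462 ≈ 0.8036

Now also conditioning on heavy upstream rainfall=true:
P(flood warning | heavy upstream rainfall) = 0.32*0.73 + 0.85*0.27 = 0.233600 + 0.229500 = 0.463100
The dam release-present share is 0.85*0.27 = 0.229500.
Hence the posterior is 0.229500/0.463100 ≈ 0.4956.
Conditioning on heavy upstream rainfall lowers the posterior on dam release: the classic explaining-away effect in a common-effect structure.

P(dam release | flood warning) ≈ 0.8036; P(dam release | flood warning, heavy upstream rainfall) ≈ 0.4956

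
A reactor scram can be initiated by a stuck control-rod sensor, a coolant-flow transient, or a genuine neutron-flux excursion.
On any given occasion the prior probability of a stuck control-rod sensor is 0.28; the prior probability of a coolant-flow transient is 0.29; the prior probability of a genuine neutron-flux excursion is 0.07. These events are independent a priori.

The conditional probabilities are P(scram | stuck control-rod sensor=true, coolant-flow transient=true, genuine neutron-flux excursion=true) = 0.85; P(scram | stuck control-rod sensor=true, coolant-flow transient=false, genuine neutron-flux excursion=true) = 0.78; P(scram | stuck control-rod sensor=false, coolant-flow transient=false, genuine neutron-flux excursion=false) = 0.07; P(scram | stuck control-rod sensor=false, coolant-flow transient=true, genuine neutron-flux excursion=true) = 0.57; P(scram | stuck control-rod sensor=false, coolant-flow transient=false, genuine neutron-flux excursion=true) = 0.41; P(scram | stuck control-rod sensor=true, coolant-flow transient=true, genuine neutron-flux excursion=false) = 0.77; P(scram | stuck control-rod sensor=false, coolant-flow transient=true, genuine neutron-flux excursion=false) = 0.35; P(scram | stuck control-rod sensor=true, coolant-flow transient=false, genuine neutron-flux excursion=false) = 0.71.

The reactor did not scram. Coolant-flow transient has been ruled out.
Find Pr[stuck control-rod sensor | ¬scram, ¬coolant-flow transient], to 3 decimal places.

Pr[stuck control-rod sensor | ¬scram, ¬coolant-flow transient] ≈ 0.109

Weight on stuck control-rod sensor=true, given the evidence: 0.075516 + 0.004312 = 0.079828
Denominator P(¬scram | ¬coolant-flow transient): 0.93·0.72·0.93 + 0.59·0.72·0.07 + 0.29·0.28·0.93 + 0.22·0.28·0.07 = 0.732292
P(stuck control-rod sensor | ¬scram, ¬coolant-flow transient) = 0.079828/0.732292 ≈ 0.109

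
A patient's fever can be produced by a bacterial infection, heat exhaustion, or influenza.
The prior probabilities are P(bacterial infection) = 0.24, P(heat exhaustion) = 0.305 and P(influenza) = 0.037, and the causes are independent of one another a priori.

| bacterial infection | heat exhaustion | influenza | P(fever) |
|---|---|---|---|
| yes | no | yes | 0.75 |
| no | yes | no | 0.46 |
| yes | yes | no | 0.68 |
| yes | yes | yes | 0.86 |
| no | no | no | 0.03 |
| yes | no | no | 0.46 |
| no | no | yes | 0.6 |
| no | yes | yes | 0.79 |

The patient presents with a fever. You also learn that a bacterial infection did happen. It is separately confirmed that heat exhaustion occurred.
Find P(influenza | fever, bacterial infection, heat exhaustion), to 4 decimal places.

Numerator (weight on configurations with influenza): 0.86×0.037 = 0.031820
The normalizing constant is 0.68×0.963 + 0.86×0.037 = 0.686660
P(influenza | fever, bacterial infection, heat exhaustion) = 0.031820/0.686660 ≈ 0.0463

P(influenza | fever, bacterial infection, heat exhaustion) ≈ 0.0463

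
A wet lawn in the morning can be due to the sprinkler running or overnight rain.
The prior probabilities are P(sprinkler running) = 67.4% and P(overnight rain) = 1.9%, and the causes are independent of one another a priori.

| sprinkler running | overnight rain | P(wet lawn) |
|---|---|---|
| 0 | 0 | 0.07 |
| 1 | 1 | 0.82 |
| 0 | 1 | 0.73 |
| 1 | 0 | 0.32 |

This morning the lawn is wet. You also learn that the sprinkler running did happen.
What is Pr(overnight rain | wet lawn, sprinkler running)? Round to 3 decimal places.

Pr(overnight rain | wet lawn, sprinkler running) ≈ 0.047

Weight on overnight rain=true, given the evidence: 0.82*0.019 = 0.015580
Denominator P(wet lawn | sprinkler running): 0.32*0.981 + 0.82*0.019 = 0.329500
P(overnight rain | wet lawn, sprinkler running) = 0.015580/0.329500 ≈ 0.047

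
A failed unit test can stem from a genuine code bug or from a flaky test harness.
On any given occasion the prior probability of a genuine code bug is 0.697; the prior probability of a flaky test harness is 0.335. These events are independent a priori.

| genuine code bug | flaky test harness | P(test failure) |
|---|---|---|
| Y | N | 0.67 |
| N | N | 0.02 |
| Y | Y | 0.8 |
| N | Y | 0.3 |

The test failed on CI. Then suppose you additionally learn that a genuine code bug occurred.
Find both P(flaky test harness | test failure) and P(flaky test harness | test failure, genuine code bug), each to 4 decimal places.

P(flaky test harness | test failure) ≈ 0.4085; P(flaky test harness | test failure, genuine code bug) ≈ 0.3756

Weight on flaky test harness=true, given the evidence: 0.030451 + 0.186796 = 0.217247
Denominator P(test failure): 0.02*0.303*0.665 + 0.3*0.303*0.335 + 0.67*0.697*0.665 + 0.8*0.697*0.335 = 0.531825
Posterior = 0.217247 / 0.531825 ≈ 0.4085

Now also conditioning on genuine code bug=true:
Sum P(test failure|·) weighted by the priors over both values of flaky test harness:
  P(test failure | genuine code bug) = 0.67×0.665 + 0.8×0.335
        = 0.445550 + 0.268000 = 0.713550
The terms with flaky test harness present sum to 0.268000, so
  P(flaky test harness | test failure, genuine code bug) = 0.268000 / 0.713550 ≈ 0.3756
This is intercausal reasoning (explaining away): once genuine code bug accounts for the test failure, flaky test harness becomes less likely.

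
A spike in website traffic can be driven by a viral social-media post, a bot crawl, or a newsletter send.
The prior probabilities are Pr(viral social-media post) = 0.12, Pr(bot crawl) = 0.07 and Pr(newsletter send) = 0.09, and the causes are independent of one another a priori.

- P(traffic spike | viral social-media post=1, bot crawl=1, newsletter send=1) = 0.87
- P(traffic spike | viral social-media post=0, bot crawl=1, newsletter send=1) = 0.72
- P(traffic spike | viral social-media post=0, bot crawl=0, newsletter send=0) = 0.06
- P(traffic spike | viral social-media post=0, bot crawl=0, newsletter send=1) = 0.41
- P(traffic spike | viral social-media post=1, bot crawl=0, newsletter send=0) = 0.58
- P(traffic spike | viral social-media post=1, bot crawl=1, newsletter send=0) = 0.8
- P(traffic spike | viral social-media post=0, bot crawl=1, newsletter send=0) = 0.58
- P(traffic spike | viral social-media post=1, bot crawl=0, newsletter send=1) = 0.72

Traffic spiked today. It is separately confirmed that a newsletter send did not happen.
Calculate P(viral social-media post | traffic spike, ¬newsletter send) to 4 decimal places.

P(viral social-media post | traffic spike, ¬newsletter send) ≈ 0.4572

P(traffic spike | ¬newsletter send) = 0.06×0.88×0.93 + 0.58×0.88×0.07 + 0.58×0.12×0.93 + 0.8×0.12×0.07 = 0.049104 + 0.035728 + 0.064728 + 0.006720 = 0.156280
The viral social-media post-present share is 0.064728 + 0.006720 = 0.071448.
Hence the posterior is 0.071448/0.156280 ≈ 0.4572.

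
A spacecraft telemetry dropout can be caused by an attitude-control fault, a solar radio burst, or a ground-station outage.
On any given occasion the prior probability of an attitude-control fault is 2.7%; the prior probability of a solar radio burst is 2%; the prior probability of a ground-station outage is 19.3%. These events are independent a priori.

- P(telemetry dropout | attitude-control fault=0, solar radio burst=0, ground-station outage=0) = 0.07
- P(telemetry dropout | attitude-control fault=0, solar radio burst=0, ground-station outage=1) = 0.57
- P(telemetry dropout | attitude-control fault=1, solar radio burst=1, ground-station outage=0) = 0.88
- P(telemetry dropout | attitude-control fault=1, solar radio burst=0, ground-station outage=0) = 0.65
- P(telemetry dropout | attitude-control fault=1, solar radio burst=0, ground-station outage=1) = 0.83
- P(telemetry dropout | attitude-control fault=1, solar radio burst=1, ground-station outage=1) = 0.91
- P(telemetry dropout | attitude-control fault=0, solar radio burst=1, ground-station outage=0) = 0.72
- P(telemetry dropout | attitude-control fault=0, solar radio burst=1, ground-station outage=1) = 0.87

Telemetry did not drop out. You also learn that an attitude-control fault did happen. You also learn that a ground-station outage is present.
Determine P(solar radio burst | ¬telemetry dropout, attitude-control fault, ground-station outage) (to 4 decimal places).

Weight on solar radio burst=true, given the evidence: 0.09·0.02 = 0.001800
The normalizing constant is 0.17·0.98 + 0.09·0.02 = 0.168400
Posterior = 0.001800 / 0.168400 ≈ 0.0107

P(solar radio burst | ¬telemetry dropout, attitude-control fault, ground-station outage) ≈ 0.0107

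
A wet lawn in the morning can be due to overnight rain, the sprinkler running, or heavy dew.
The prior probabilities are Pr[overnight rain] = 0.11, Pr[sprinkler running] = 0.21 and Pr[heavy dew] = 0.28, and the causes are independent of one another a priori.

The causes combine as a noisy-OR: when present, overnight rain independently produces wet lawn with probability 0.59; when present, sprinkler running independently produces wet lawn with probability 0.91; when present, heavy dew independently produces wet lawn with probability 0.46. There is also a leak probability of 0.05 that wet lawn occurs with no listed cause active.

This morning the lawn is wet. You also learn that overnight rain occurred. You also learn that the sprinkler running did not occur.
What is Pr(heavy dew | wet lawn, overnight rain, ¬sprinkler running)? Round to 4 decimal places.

Under noisy-OR, P(wet lawn | causes) = 1 − (1−0.05)·∏(1−qᵢ) over the active causes.
P(wet lawn | overnight rain, ¬sprinkler running) = 0.6105·0.72 + 0.78967·0.28 = 0.439560 + 0.221108 = 0.660668
The heavy dew-present share is 0.78967·0.28 = 0.221108.
So P(heavy dew | wet lawn, overnight rain, ¬sprinkler running) = 0.221108/0.660668 ≈ 0.3347.

Pr(heavy dew | wet lawn, overnight rain, ¬sprinkler running) ≈ 0.3347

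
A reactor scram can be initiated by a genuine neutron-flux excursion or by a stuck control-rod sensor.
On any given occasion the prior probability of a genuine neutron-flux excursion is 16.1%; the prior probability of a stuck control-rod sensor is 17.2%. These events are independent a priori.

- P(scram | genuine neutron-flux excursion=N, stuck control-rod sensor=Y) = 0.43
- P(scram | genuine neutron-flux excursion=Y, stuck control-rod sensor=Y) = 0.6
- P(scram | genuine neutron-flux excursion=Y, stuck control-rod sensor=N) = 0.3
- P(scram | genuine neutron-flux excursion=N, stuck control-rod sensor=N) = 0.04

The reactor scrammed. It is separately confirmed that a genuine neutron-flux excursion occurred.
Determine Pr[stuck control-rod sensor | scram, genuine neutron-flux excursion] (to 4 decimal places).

Pr[stuck control-rod sensor | scram, genuine neutron-flux excursion] ≈ 0.2935

By total probability over both values of stuck control-rod sensor:
  P(scram | genuine neutron-flux excursion) = 0.3*0.828 + 0.6*0.172
        = 0.248400 + 0.103200 = 0.351600
Keeping only the stuck control-rod sensor-present terms gives 0.103200, so
  P(stuck control-rod sensor | scram, genuine neutron-flux excursion) = 0.103200 / 0.351600 ≈ 0.2935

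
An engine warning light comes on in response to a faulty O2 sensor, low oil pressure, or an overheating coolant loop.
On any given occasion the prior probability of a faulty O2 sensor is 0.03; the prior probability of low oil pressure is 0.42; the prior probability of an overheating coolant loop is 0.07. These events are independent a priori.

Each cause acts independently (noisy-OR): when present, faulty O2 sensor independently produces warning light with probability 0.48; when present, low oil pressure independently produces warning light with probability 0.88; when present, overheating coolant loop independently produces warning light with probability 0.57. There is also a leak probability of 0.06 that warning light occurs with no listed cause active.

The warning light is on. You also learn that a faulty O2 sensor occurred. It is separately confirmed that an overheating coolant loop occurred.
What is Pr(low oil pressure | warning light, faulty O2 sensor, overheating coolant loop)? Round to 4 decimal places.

Under noisy-OR, P(warning light | causes) = 1 − (1−0.06)·∏(1−qᵢ) over the active causes.
For the numerator, keep only low oil pressure=true terms: 0.974778·0.42 = 0.409407
The normalizing constant is 0.789816·0.58 + 0.974778·0.42 = 0.867500
Posterior = 0.409407 / 0.867500 ≈ 0.4719

Pr(low oil pressure | warning light, faulty O2 sensor, overheating coolant loop) ≈ 0.4719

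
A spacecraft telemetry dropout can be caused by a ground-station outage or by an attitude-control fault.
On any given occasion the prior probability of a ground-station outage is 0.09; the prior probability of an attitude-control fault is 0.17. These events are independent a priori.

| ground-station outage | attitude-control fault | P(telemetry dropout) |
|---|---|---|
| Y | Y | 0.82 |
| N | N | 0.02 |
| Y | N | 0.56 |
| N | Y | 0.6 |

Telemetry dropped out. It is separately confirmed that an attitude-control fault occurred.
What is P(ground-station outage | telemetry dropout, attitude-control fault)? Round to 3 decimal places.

P(ground-station outage | telemetry dropout, attitude-control fault) ≈ 0.119

Numerator (weight on configurations with ground-station outage): 0.82·0.09 = 0.073800
Denominator P(telemetry dropout | attitude-control fault): 0.6·0.91 + 0.82·0.09 = 0.619800
Posterior = 0.073800 / 0.619800 ≈ 0.119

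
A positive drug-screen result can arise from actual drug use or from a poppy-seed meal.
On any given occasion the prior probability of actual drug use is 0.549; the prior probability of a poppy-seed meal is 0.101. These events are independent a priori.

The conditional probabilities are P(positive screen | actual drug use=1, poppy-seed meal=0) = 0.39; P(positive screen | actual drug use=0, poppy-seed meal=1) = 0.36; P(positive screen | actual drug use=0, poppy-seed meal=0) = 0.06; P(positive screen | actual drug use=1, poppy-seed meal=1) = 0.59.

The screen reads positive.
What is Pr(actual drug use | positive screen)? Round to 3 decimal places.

Numerator (weight on configurations with actual drug use): 0.192485 + 0.032715 = 0.225200
Normalizer over all consistent configurations: 0.06*0.451*0.899 + 0.36*0.451*0.101 + 0.39*0.549*0.899 + 0.59*0.549*0.101 = 0.265925
P(actual drug use | positive screen) = 0.225200/0.265925 ≈ 0.847

Pr(actual drug use | positive screen) ≈ 0.847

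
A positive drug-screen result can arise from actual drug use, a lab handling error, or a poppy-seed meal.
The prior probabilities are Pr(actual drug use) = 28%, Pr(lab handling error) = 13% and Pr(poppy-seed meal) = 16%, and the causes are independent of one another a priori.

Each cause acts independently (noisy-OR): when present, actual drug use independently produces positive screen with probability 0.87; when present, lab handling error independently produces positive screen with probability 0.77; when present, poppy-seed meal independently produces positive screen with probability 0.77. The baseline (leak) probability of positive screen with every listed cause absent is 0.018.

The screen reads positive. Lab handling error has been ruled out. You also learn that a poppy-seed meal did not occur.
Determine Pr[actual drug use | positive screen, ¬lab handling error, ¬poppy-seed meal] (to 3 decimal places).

Pr[actual drug use | positive screen, ¬lab handling error, ¬poppy-seed meal] ≈ 0.950

Under noisy-OR, P(positive screen | causes) = 1 − (1−0.018)·∏(1−qᵢ) over the active causes.
Sum P(positive screen|·) weighted by the priors over both values of actual drug use:
  P(positive screen | ¬lab handling error, ¬poppy-seed meal) = 0.018*0.72 + 0.87234*0.28
        = 0.012960 + 0.244255 = 0.257215
Configurations with actual drug use contribute 0.244255, so
  P(actual drug use | positive screen, ¬lab handling error, ¬poppy-seed meal) = 0.244255 / 0.257215 ≈ 0.950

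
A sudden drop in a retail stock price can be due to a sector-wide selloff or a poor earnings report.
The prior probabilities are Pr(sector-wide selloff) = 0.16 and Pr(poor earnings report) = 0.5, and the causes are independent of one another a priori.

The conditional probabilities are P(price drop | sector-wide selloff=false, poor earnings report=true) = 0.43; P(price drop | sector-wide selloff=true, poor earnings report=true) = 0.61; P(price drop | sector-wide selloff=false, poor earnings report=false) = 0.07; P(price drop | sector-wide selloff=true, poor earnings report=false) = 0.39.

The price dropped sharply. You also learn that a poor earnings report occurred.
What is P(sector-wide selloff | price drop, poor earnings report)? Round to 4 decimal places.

P(sector-wide selloff | price drop, poor earnings report) ≈ 0.2127

P(price drop | poor earnings report) = 0.43·0.84 + 0.61·0.16 = 0.361200 + 0.097600 = 0.458800
The sector-wide selloff-present share is 0.61·0.16 = 0.097600.
So P(sector-wide selloff | price drop, poor earnings report) = 0.097600/0.458800 ≈ 0.2127.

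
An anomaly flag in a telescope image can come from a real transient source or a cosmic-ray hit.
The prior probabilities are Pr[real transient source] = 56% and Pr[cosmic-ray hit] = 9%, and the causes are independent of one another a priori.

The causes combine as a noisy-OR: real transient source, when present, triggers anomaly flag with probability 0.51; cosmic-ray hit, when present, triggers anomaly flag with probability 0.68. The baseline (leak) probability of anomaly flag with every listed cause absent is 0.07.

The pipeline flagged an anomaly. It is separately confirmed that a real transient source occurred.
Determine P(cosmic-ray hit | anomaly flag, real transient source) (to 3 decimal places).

P(cosmic-ray hit | anomaly flag, real transient source) ≈ 0.134

Under noisy-OR, P(anomaly flag | causes) = 1 − (1−0.07)·∏(1−qᵢ) over the active causes.
P(anomaly flag | real transient source) = 0.5443*0.91 + 0.854176*0.09 = 0.495313 + 0.076876 = 0.572189
The cosmic-ray hit-present share is 0.854176*0.09 = 0.076876.
So P(cosmic-ray hit | anomaly flag, real transient source) = 0.076876/0.572189 ≈ 0.134.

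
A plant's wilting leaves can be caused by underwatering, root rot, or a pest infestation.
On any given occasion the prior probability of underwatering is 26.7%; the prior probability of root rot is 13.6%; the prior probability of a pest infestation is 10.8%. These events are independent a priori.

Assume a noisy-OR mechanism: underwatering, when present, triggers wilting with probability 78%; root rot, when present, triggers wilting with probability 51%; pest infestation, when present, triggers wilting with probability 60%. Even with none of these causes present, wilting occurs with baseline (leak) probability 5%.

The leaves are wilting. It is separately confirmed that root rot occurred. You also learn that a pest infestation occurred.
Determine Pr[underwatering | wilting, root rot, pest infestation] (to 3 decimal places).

Pr[underwatering | wilting, root rot, pest infestation] ≈ 0.300

Under noisy-OR, P(wilting | causes) = 1 − (1−0.05)·∏(1−qᵢ) over the active causes.
Numerator (weight on configurations with underwatering): 0.959036×0.267 = 0.256063
Denominator P(wilting | root rot, pest infestation): 0.8138×0.733 + 0.959036×0.267 = 0.852578
Posterior = 0.256063 / 0.852578 ≈ 0.300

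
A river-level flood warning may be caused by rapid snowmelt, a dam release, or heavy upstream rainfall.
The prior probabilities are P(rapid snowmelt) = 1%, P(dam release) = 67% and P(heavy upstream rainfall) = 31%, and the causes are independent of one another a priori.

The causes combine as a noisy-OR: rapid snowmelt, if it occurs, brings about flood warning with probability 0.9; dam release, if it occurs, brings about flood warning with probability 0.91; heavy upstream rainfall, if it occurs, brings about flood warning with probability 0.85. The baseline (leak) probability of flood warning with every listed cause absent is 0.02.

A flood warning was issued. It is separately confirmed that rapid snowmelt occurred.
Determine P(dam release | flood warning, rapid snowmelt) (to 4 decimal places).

Under noisy-OR, P(flood warning | causes) = 1 − (1−0.02)·∏(1−qᵢ) over the active causes.
P(flood warning | rapid snowmelt) = 0.902·0.33·0.69 + 0.9853·0.33·0.31 + 0.99118·0.67·0.69 + 0.998677·0.67·0.31 = 0.205385 + 0.100796 + 0.458223 + 0.207425 = 0.971829
Restricting to configurations with dam release present: 0.458223 + 0.207425 = 0.665648.
So P(dam release | flood warning, rapid snowmelt) = 0.665648/0.971829 ≈ 0.6849.

P(dam release | flood warning, rapid snowmelt) ≈ 0.6849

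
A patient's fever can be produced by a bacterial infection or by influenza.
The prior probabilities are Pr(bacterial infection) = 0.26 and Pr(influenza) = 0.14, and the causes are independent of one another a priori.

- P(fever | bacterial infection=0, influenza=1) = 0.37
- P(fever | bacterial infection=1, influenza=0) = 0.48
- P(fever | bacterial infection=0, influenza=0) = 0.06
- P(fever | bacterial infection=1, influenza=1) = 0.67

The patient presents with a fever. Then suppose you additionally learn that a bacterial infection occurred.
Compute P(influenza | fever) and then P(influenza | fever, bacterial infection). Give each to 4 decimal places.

P(influenza | fever) ≈ 0.3012; P(influenza | fever, bacterial infection) ≈ 0.1852

P(fever) = 0.06×0.74×0.86 + 0.37×0.74×0.14 + 0.48×0.26×0.86 + 0.67×0.26×0.14 = 0.038184 + 0.038332 + 0.107328 + 0.024388 = 0.208232
Of this, 0.062720 comes from 0.038332 + 0.024388 (the influenza=true cases).
So P(influenza | fever) = 0.062720/0.208232 ≈ 0.3012.

With the extra evidence:
By total probability over both values of influenza:
  P(fever | bacterial infection) = 0.48·0.86 + 0.67·0.14
        = 0.412800 + 0.093800 = 0.506600
Keeping only the influenza-present terms gives 0.093800, so
  P(influenza | fever, bacterial infection) = 0.093800 / 0.506600 ≈ 0.1852
— bacterial infection explains away the evidence for influenza.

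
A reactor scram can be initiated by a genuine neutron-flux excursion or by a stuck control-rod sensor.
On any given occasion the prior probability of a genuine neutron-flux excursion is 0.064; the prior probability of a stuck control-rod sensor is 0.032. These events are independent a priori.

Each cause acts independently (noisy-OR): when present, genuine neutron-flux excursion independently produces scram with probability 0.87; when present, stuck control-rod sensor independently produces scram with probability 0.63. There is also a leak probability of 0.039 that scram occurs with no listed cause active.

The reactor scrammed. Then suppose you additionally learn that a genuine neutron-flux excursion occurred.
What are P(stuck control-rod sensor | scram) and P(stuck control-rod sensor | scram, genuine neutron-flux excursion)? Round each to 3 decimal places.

P(stuck control-rod sensor | scram) ≈ 0.192; P(stuck control-rod sensor | scram, genuine neutron-flux excursion) ≈ 0.035

Under noisy-OR, P(scram | causes) = 1 − (1−0.039)·∏(1−qᵢ) over the active causes.
P(scram) = 0.039*0.936*0.968 + 0.64443*0.936*0.032 + 0.87507*0.064*0.968 + 0.953776*0.064*0.032 = 0.035336 + 0.019302 + 0.054212 + 0.001953 = 0.110803
Of this, 0.021255 comes from 0.019302 + 0.001953 (the stuck control-rod sensor=true cases).
So P(stuck control-rod sensor | scram) = 0.021255/0.110803 ≈ 0.192.

With the extra evidence:
P(scram | genuine neutron-flux excursion) = 0.87507*0.968 + 0.953776*0.032 = 0.847068 + 0.030521 = 0.877589
The stuck control-rod sensor-present share is 0.953776*0.032 = 0.030521.
Hence the posterior is 0.030521/0.877589 ≈ 0.035.
This is intercausal reasoning (explaining away): once genuine neutron-flux excursion accounts for the scram, stuck control-rod sensor becomes less likely.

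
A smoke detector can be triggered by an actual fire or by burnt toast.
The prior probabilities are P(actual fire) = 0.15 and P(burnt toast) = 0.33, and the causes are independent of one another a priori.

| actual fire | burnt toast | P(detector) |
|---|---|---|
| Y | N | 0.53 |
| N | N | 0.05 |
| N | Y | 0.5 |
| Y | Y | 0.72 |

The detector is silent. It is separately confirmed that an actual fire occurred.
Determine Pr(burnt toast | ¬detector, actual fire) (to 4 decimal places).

Pr(burnt toast | ¬detector, actual fire) ≈ 0.2269

Numerator (weight on configurations with burnt toast): 0.28·0.33 = 0.092400
The normalizing constant is 0.47·0.67 + 0.28·0.33 = 0.407300
Posterior = 0.092400 / 0.407300 ≈ 0.2269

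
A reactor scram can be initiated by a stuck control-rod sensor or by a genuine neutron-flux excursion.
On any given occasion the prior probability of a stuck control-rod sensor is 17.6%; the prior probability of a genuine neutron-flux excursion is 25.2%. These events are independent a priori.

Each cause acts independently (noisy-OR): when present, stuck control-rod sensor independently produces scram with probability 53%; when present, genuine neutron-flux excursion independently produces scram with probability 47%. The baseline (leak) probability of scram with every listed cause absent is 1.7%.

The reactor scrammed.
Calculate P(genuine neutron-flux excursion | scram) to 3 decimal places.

P(genuine neutron-flux excursion | scram) ≈ 0.621

Under noisy-OR, P(scram | causes) = 1 − (1−0.017)·∏(1−qᵢ) over the active causes.
By total probability over the 4 (stuck control-rod sensor, genuine neutron-flux excursion) configurations:
  P(scram) = 0.017×0.824×0.748 + 0.47901×0.824×0.252 + 0.53799×0.176×0.748 + 0.755135×0.176×0.252
        = 0.010478 + 0.099465 + 0.070825 + 0.033492 = 0.214260
Configurations with genuine neutron-flux excursion contribute 0.132957, so
  P(genuine neutron-flux excursion | scram) = 0.132957 / 0.214260 ≈ 0.621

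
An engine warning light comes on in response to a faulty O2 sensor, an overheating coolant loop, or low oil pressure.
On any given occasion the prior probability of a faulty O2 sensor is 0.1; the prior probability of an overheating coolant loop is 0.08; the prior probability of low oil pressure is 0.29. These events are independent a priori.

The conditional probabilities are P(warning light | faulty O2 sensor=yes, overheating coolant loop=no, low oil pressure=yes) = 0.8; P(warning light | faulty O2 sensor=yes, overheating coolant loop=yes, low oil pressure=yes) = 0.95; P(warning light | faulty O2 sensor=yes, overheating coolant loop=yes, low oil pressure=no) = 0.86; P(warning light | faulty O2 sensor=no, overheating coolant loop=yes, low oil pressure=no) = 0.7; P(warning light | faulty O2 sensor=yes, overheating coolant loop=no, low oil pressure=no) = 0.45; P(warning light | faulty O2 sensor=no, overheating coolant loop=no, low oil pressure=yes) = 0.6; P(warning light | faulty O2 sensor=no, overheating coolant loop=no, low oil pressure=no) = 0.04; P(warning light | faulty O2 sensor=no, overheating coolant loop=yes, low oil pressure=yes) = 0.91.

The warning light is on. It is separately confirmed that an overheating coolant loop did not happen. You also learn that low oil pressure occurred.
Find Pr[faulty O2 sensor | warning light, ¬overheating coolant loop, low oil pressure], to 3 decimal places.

Pr[faulty O2 sensor | warning light, ¬overheating coolant loop, low oil pressure] ≈ 0.129

P(warning light | ¬overheating coolant loop, low oil pressure) = 0.6×0.9 + 0.8×0.1 = 0.540000 + 0.080000 = 0.620000
The faulty O2 sensor-present share is 0.8×0.1 = 0.080000.
So P(faulty O2 sensor | warning light, ¬overheating coolant loop, low oil pressure) = 0.080000/0.620000 ≈ 0.129.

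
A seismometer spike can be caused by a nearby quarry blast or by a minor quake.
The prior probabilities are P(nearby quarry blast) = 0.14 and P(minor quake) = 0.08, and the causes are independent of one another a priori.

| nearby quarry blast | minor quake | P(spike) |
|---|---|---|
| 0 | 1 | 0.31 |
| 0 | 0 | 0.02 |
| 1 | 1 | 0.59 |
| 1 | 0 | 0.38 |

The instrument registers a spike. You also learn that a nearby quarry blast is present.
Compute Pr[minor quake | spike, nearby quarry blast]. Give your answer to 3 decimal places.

Numerator (weight on configurations with minor quake): 0.59×0.08 = 0.047200
The normalizing constant is 0.38×0.92 + 0.59×0.08 = 0.396800
Posterior = 0.047200 / 0.396800 ≈ 0.119

Pr[minor quake | spike, nearby quarry blast] ≈ 0.119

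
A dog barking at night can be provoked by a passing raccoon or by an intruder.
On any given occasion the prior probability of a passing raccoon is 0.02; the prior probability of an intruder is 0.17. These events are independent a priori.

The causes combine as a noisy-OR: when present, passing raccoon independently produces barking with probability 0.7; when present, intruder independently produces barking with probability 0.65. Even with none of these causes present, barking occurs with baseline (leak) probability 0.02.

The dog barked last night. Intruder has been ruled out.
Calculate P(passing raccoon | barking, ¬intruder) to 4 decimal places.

P(passing raccoon | barking, ¬intruder) ≈ 0.4187

Under noisy-OR, P(barking | causes) = 1 − (1−0.02)·∏(1−qᵢ) over the active causes.
P(barking | ¬intruder) = 0.02*0.98 + 0.706*0.02 = 0.019600 + 0.014120 = 0.033720
The passing raccoon-present share is 0.706*0.02 = 0.014120.
So P(passing raccoon | barking, ¬intruder) = 0.014120/0.033720 ≈ 0.4187.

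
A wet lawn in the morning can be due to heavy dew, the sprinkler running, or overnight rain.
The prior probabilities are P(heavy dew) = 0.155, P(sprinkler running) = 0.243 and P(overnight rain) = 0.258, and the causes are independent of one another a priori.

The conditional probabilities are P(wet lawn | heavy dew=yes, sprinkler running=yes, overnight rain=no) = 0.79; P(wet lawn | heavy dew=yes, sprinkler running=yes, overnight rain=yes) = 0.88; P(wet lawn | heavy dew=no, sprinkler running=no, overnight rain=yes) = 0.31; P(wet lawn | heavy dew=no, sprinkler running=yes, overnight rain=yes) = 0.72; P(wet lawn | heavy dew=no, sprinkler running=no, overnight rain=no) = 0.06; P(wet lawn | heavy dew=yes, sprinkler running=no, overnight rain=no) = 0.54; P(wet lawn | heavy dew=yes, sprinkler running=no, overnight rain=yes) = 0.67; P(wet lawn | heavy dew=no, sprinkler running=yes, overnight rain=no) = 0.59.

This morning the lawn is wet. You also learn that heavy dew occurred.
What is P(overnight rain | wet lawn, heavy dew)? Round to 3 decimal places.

P(overnight rain | wet lawn, heavy dew) ≈ 0.294

Numerator (weight on configurations with overnight rain): 0.130855 + 0.055171 = 0.186026
Denominator P(wet lawn | heavy dew): 0.54×0.757×0.742 + 0.67×0.757×0.258 + 0.79×0.243×0.742 + 0.88×0.243×0.258 = 0.631783
P(overnight rain | wet lawn, heavy dew) = 0.186026/0.631783 ≈ 0.294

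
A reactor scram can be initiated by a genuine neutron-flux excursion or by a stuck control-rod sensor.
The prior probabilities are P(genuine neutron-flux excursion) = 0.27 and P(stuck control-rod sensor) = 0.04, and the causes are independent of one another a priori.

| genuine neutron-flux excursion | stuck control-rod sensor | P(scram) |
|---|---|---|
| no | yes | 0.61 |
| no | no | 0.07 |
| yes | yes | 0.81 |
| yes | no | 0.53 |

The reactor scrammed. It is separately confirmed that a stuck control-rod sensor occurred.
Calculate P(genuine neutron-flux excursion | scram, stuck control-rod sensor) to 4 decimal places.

P(scram | stuck control-rod sensor) = 0.61*0.73 + 0.81*0.27 = 0.445300 + 0.218700 = 0.664000
Of this, 0.218700 comes from 0.81*0.27 (the genuine neutron-flux excursion=true cases).
P(genuine neutron-flux excursion | scram, stuck control-rod sensor) = 0.218700 / 0.664000 ≈ 0.3294

P(genuine neutron-flux excursion | scram, stuck control-rod sensor) ≈ 0.3294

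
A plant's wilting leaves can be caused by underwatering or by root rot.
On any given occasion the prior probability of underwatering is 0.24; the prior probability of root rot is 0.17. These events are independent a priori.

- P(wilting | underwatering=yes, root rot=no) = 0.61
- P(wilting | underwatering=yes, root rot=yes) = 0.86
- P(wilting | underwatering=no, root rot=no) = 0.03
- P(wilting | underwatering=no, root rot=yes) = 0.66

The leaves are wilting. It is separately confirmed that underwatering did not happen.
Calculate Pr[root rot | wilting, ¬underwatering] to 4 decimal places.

By total probability over both values of root rot:
  P(wilting | ¬underwatering) = 0.03*0.83 + 0.66*0.17
        = 0.024900 + 0.112200 = 0.137100
Configurations with root rot contribute 0.112200, so
  P(root rot | wilting, ¬underwatering) = 0.112200 / 0.137100 ≈ 0.8184

Pr[root rot | wilting, ¬underwatering] ≈ 0.8184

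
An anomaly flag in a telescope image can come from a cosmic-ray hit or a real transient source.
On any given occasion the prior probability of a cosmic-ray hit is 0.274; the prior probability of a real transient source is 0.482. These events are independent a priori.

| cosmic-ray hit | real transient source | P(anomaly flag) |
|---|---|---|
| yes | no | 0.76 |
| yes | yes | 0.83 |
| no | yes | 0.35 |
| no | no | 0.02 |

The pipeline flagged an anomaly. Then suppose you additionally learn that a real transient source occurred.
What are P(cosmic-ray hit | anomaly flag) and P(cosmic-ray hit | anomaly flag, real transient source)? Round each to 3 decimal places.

P(cosmic-ray hit | anomaly flag) ≈ 0.626; P(cosmic-ray hit | anomaly flag, real transient source) ≈ 0.472

Weight on cosmic-ray hit=true, given the evidence: 0.107868 + 0.109616 = 0.217484
Normalizer over all consistent configurations: 0.02*0.726*0.518 + 0.35*0.726*0.482 + 0.76*0.274*0.518 + 0.83*0.274*0.482 = 0.347481
Posterior = 0.217484 / 0.347481 ≈ 0.626

With the extra evidence:
Sum P(anomaly flag|·) weighted by the priors over both values of cosmic-ray hit:
  P(anomaly flag | real transient source) = 0.35*0.726 + 0.83*0.274
        = 0.254100 + 0.227420 = 0.481520
Keeping only the cosmic-ray hit-present terms gives 0.227420, so
  P(cosmic-ray hit | anomaly flag, real transient source) = 0.227420 / 0.481520 ≈ 0.472
This is intercausal reasoning (explaining away): once real transient source accounts for the anomaly flag, cosmic-ray hit becomes less likely.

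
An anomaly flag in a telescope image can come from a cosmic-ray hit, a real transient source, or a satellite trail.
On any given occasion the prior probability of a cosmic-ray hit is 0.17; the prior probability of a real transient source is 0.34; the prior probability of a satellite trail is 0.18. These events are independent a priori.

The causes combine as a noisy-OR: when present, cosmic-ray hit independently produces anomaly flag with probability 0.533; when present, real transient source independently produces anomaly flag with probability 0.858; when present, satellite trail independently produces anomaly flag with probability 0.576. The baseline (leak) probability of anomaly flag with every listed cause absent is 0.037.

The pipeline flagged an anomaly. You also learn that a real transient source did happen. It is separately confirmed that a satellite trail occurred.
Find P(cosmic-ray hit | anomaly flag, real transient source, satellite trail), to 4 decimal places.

P(cosmic-ray hit | anomaly flag, real transient source, satellite trail) ≈ 0.1746

Under noisy-OR, P(anomaly flag | causes) = 1 − (1−0.037)·∏(1−qᵢ) over the active causes.
Sum P(anomaly flag|·) weighted by the priors over both values of cosmic-ray hit:
  P(anomaly flag | real transient source, satellite trail) = 0.94202×0.83 + 0.972923×0.17
        = 0.781877 + 0.165397 = 0.947274
Configurations with cosmic-ray hit contribute 0.165397, so
  P(cosmic-ray hit | anomaly flag, real transient source, satellite trail) = 0.165397 / 0.947274 ≈ 0.1746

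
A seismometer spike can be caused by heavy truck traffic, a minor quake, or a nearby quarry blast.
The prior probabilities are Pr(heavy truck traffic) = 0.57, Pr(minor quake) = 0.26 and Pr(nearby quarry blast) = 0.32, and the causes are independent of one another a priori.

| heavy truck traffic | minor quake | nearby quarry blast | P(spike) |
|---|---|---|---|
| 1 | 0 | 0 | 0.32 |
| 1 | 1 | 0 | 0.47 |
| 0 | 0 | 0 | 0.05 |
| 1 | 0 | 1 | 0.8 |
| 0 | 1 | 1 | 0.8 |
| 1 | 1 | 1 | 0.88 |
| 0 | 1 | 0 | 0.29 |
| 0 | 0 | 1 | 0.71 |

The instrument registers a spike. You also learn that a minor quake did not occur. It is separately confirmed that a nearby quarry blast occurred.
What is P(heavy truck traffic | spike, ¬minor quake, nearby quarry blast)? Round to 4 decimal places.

P(heavy truck traffic | spike, ¬minor quake, nearby quarry blast) ≈ 0.5990

P(spike | ¬minor quake, nearby quarry blast) = 0.71*0.43 + 0.8*0.57 = 0.305300 + 0.456000 = 0.761300
The heavy truck traffic-present share is 0.8*0.57 = 0.456000.
So P(heavy truck traffic | spike, ¬minor quake, nearby quarry blast) = 0.456000/0.761300 ≈ 0.5990.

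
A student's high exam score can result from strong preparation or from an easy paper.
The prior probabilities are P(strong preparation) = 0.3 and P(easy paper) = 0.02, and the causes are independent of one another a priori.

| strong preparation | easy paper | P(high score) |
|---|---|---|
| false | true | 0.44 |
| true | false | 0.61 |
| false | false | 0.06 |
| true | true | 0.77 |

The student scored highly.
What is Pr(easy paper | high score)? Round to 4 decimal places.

P(high score) = 0.06·0.7·0.98 + 0.44·0.7·0.02 + 0.61·0.3·0.98 + 0.77·0.3·0.02 = 0.041160 + 0.006160 + 0.179340 + 0.004620 = 0.231280
Restricting to configurations with easy paper present: 0.006160 + 0.004620 = 0.010780.
Hence the posterior is 0.010780/0.231280 ≈ 0.0466.

Pr(easy paper | high score) ≈ 0.0466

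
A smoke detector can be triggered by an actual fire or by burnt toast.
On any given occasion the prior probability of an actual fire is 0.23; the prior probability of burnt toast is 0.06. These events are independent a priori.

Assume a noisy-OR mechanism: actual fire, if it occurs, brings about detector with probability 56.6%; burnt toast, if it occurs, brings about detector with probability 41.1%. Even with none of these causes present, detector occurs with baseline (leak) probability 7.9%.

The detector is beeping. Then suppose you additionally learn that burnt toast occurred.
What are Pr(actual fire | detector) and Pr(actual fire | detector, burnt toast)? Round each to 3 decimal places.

Under noisy-OR, P(detector | causes) = 1 − (1−0.079)·∏(1−qᵢ) over the active causes.
Numerator (weight on configurations with actual fire): 0.129782 + 0.010551 = 0.140333
The normalizing constant is 0.079×0.77×0.94 + 0.457531×0.77×0.06 + 0.600286×0.23×0.94 + 0.764568×0.23×0.06 = 0.218651
P(actual fire | detector) = 0.140333/0.218651 ≈ 0.642

Now also conditioning on burnt toast=true:
P(detector | burnt toast) = 0.457531×0.77 + 0.764568×0.23 = 0.352299 + 0.175851 = 0.528150
Restricting to configurations with actual fire present: 0.764568×0.23 = 0.175851.
P(actual fire | detector, burnt toast) = 0.175851 / 0.528150 ≈ 0.333
The drop from 0.642 to 0.333 is the explaining-away (discounting) effect.

Pr(actual fire | detector) ≈ 0.642; Pr(actual fire | detector, burnt toast) ≈ 0.333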